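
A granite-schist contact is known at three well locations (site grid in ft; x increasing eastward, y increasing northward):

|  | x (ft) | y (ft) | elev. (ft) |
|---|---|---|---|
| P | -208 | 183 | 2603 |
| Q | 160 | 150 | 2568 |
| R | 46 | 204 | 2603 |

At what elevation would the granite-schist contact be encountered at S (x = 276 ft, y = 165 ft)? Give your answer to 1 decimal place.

Two edge vectors: P→Q = (368, -33, -35), P→R = (254, 21, 0).
Normal n = (P→Q) × (P→R) = (735, -8890, 16110).
So ∂z/∂x = −n_x/n_z = −0.04562 and ∂z/∂y = −n_y/n_z = 0.55183.
Intercept c from P: 2603 − 9.49 − 100.99 = 2492.53.
At (276, 165): z = −12.6 + 91.1 + 2492.53 = 2571.0 ft.

2571.0 ft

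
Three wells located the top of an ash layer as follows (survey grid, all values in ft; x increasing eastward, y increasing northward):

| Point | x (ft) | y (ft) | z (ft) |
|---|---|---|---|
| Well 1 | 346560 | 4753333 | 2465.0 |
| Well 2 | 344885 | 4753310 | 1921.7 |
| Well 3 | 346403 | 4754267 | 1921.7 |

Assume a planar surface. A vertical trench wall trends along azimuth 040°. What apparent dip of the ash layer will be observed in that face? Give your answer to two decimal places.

Two edge vectors: Well 1→Well 2 = (-1675, -23, -543.3), Well 1→Well 3 = (-157, 934, -543.3).
Normal n = (Well 1→Well 2) × (Well 1→Well 3) = (519938.1, -824729.4, -1568061).
So ∂z/∂x = −n_x/n_z = 0.33158 and ∂z/∂y = −n_y/n_z = −0.52595.
Unit vector along 040° is (sin 40°, cos 40°) = (0.6428, 0.7660).
Slope in that direction = a·(0.6428) + b·(0.7660) = −0.18977.
Apparent dip = arctan|0.18977| = 10.75° (true dip is 31.9°, so apparent ≤ true as expected).

10.75°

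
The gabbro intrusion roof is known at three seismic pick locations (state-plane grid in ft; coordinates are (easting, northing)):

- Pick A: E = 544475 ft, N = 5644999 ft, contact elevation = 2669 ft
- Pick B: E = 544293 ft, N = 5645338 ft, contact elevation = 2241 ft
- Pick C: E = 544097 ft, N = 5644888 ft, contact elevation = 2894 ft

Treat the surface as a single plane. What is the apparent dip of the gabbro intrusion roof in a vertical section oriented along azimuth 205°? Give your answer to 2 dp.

52.86°

Two edge vectors: Pick A→Pick B = (-182, 339, -428), Pick A→Pick C = (-378, -111, 225).
Normal n = (Pick A→Pick B) × (Pick A→Pick C) = (28767, 202734, 148344).
So ∂z/∂E = −n_x/n_z = −0.19392 and ∂z/∂N = −n_y/n_z = −1.36665.
Unit vector along 205° is (sin 205°, cos 205°) = (-0.4226, -0.9063).
Slope in that direction = a·(-0.4226) + b·(-0.9063) = 1.32056.
Apparent dip = arctan|1.32056| = 52.86° (true dip is 54.1°, so apparent ≤ true as expected).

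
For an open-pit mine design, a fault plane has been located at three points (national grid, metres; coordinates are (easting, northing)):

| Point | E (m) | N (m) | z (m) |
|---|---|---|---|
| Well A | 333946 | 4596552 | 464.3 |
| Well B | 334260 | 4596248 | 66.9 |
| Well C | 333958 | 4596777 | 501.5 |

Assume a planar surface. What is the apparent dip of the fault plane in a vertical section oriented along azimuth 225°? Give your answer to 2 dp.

Let the plane be z = a·E + b·N + c.
Well B−Well A: 314a − 304b = −397.4;  Well C−Well A: 12a + 225b = 37.2.
Solving gives a = −1.05126, b = 0.22140.
Unit vector along 225° is (sin 225°, cos 225°) = (-0.7071, -0.7071).
Slope in that direction = a·(-0.7071) + b·(-0.7071) = 0.58680.
Apparent dip = arctan|0.58680| = 30.40° (true dip is 47.1°, so apparent ≤ true as expected).

30.40°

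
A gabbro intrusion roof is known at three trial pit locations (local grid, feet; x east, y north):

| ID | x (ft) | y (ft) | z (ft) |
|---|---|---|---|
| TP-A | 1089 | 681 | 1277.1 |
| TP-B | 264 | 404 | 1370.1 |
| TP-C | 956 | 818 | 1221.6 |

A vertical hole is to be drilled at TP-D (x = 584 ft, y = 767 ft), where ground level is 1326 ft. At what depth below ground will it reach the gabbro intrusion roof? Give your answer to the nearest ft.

Two edge vectors: TP-A→TP-B = (-825, -277, 93), TP-A→TP-C = (-133, 137, -55.5).
Normal n = (TP-A→TP-B) × (TP-A→TP-C) = (2632.5, -58156.5, -149866).
So ∂z/∂x = −n_x/n_z = 0.01757 and ∂z/∂y = −n_y/n_z = −0.38806.
Intercept c from TP-A: 1277.1 − 19.13 + 264.27 = 1522.24.
At (584, 767): z_contact = 10.3 − 297.6 + 1522.24 = 1234.9 ft.
Depth below ground = 1326 − 1234.9 = 91 ft.

91 ft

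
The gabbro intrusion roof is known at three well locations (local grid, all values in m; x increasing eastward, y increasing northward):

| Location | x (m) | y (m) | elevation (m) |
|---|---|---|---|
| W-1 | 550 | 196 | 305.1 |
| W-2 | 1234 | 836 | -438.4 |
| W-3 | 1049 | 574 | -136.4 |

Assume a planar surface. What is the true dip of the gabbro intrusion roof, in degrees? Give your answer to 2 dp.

Two edge vectors: W-1→W-2 = (684, 640, -743.5), W-1→W-3 = (499, 378, -441.5).
Normal n = (W-1→W-2) × (W-1→W-3) = (-1517, -69020.5, -60808).
So ∂z/∂x = −n_x/n_z = −0.02495 and ∂z/∂y = −n_y/n_z = −1.13506.
Gradient magnitude |∇z| = √(a² + b²) = √(0.00062 + 1.28835) = 1.13533.
True dip = arctan(1.13533) = 48.63°, dipping toward N (azimuth ≈ 001°).

48.63°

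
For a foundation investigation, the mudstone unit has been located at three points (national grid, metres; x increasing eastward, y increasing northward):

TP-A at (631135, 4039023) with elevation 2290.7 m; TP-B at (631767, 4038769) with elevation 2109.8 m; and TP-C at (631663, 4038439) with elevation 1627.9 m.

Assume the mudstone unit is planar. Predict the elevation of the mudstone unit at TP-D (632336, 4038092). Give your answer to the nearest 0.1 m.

Let the plane be z = a·x + b·y + c.
TP-B−TP-A: 632a − 254b = −180.9;  TP-C−TP-A: 528a − 584b = −662.8.
Solving gives a = 0.266859594, b = 1.376201825.
Then c = 2290.7 − a·631135 − b·4039023 = −5724644.55.
At (632336, 4038092): z = 168744.9 + 5557229.6 − 5724644.55 = 1330.0 m.

1330.0 m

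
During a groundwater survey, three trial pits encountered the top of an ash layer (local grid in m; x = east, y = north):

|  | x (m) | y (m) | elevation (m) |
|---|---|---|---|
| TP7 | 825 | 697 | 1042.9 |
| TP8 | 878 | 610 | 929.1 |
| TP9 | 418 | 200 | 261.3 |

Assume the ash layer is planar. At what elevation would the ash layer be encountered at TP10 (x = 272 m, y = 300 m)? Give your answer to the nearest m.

Let the plane be z = a·x + b·y + c.
TP8−TP7: 53a − 87b = −113.8;  TP9−TP7: −407a − 497b = −781.6.
Solving gives a = 0.18527, b = 1.42091.
Then c = 1042.9 − a·825 − b·697 = −100.33.
At (272, 300): z = 50.4 + 426.3 − 100.33 = 376.3 m.

376 m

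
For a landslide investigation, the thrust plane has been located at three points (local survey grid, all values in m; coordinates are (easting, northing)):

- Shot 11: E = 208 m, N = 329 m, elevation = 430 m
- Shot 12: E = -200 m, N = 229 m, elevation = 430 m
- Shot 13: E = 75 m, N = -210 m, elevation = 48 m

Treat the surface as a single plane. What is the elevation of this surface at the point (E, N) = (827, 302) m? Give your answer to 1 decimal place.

295.2 m

Let the plane be z = a·E + b·N + c.
Shot 12−Shot 11: −408a − 100b = 0;  Shot 13−Shot 11: −133a − 539b = −382.
Solving gives a = −0.18489, b = 0.75434.
Then c = 430 − a·208 − b·329 = 220.28.
At (827, 302): z = −152.9 + 227.8 + 220.28 = 295.2 m.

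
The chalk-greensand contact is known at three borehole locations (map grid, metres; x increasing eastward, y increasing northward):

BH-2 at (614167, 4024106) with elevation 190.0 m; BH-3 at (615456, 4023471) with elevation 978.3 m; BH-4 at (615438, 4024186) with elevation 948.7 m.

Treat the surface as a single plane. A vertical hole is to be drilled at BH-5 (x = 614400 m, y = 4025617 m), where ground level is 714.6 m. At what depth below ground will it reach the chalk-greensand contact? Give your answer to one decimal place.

Two edge vectors: BH-2→BH-3 = (1289, -635, 788.3), BH-2→BH-4 = (1271, 80, 758.7).
Normal n = (BH-2→BH-3) × (BH-2→BH-4) = (-544838.5, 23965, 910205).
So ∂z/∂x = −n_x/n_z = 0.598588779 and ∂z/∂y = −n_y/n_z = −0.026329234.
Intercept c from BH-2: 190 − 367633.47 + 105951.63 = −261491.85.
At (614400, 4025617): z_contact = 367772.95 − 105991.41 − 261491.85 = 289.69 m.
Depth below ground = 714.6 − 289.69 = 424.9 m.

424.9 m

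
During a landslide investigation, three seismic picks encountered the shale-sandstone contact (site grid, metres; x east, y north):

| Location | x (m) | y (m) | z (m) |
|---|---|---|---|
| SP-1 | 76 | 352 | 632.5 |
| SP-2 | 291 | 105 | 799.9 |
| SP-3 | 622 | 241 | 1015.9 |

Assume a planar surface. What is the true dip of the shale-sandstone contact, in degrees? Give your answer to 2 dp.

34.63°

Two edge vectors: SP-1→SP-2 = (215, -247, 167.4), SP-1→SP-3 = (546, -111, 383.4).
Normal n = (SP-1→SP-2) × (SP-1→SP-3) = (-76118.4, 8969.4, 110997).
So ∂z/∂x = −n_x/n_z = 0.68577 and ∂z/∂y = −n_y/n_z = −0.08081.
Gradient magnitude |∇z| = √(a² + b²) = √(0.47028 + 0.00653) = 0.69051.
True dip = arctan(0.69051) = 34.63°, dipping toward W (azimuth ≈ 277°).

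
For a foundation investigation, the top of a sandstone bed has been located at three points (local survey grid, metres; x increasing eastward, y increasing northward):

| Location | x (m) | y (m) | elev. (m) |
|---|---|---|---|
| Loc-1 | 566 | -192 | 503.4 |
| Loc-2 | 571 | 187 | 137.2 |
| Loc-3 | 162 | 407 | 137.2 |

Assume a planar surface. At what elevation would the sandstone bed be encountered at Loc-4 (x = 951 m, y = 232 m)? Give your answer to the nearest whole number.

-102 m

Two edge vectors: Loc-1→Loc-2 = (5, 379, -366.2), Loc-1→Loc-3 = (-404, 599, -366.2).
Normal n = (Loc-1→Loc-2) × (Loc-1→Loc-3) = (80564, 149775.8, 156111).
So ∂z/∂x = −n_x/n_z = −0.51607 and ∂z/∂y = −n_y/n_z = −0.95942.
Intercept c from Loc-1: 503.4 + 292.09 − 184.21 = 611.29.
At (951, 232): z = −490.8 − 222.6 + 611.29 = -102.1 m.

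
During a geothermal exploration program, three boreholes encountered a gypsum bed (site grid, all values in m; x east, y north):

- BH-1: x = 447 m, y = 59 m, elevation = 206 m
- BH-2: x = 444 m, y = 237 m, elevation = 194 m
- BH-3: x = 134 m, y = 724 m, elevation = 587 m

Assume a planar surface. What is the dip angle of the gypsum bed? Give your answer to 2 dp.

Two edge vectors: BH-1→BH-2 = (-3, 178, -12), BH-1→BH-3 = (-313, 665, 381).
Normal n = (BH-1→BH-2) × (BH-1→BH-3) = (75798, 4899, 53719).
So ∂z/∂x = −n_x/n_z = −1.41101 and ∂z/∂y = −n_y/n_z = −0.09120.
Gradient magnitude |∇z| = √(a² + b²) = √(1.99095 + 0.00832) = 1.41395.
True dip = arctan(1.41395) = 54.73°, dipping toward E (azimuth ≈ 086°).

54.73°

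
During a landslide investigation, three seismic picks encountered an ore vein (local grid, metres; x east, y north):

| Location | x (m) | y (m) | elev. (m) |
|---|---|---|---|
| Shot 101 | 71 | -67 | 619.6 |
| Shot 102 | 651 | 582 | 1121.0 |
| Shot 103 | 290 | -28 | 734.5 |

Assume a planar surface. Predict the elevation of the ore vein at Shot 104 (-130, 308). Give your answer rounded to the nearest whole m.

Two edge vectors: Shot 101→Shot 102 = (580, 649, 501.4), Shot 101→Shot 103 = (219, 39, 114.9).
Normal n = (Shot 101→Shot 102) × (Shot 101→Shot 103) = (55015.5, 43164.6, -119511).
So ∂z/∂x = −n_x/n_z = 0.46034 and ∂z/∂y = −n_y/n_z = 0.36118.
Intercept c from Shot 101: 619.6 − 32.68 + 24.20 = 611.11.
At (-130, 308): z = −59.8 + 111.2 + 611.11 = 662.5 m.

663 m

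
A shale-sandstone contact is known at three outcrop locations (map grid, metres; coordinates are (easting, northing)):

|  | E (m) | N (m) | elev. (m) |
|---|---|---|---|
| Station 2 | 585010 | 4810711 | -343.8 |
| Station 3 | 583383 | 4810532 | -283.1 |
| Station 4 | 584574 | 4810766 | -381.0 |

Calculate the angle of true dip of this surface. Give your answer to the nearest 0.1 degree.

Let the plane be z = a·E + b·N + c.
Station 3−Station 2: −1627a − 179b = 60.7;  Station 4−Station 2: −436a + 55b = −37.2.
Solving gives a = 0.01982, b = −0.51925.
Gradient magnitude |∇z| = √(a² + b²) = √(0.00039 + 0.26962) = 0.51963.
True dip = arctan(0.51963) = 27.5°, dipping toward N (azimuth ≈ 358°).

27.5°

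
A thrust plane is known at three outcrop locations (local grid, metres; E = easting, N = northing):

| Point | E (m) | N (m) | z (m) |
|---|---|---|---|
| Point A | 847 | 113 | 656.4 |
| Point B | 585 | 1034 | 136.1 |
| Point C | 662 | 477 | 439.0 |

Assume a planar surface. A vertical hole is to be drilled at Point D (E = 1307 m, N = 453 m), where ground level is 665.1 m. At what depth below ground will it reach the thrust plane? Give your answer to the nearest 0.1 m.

Let the plane be z = a·E + b·N + c.
Point B−Point A: −262a + 921b = −520.3;  Point C−Point A: −185a + 364b = −217.4.
Solving gives a = 0.144450, b = −0.523837.
Then c = 656.4 − a·847 − b·113 = 593.24.
At (1307, 453): z_contact = 188.80 − 237.30 + 593.24 = 544.74 m.
Depth below ground = 665.1 − 544.74 = 120.4 m.

120.4 m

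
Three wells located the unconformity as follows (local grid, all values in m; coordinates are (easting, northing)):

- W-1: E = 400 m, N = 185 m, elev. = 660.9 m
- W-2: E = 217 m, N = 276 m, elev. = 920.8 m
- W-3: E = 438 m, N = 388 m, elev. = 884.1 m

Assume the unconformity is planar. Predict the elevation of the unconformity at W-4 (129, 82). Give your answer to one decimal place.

748.8 m

Two edge vectors: W-1→W-2 = (-183, 91, 259.9), W-1→W-3 = (38, 203, 223.2).
Normal n = (W-1→W-2) × (W-1→W-3) = (-32448.5, 50721.8, -40607).
So ∂z/∂E = −n_x/n_z = −0.79909 and ∂z/∂N = −n_y/n_z = 1.24909.
Intercept c from W-1: 660.9 + 319.63 − 231.08 = 749.45.
At (129, 82): z = −103.1 + 102.4 + 749.45 = 748.8 m.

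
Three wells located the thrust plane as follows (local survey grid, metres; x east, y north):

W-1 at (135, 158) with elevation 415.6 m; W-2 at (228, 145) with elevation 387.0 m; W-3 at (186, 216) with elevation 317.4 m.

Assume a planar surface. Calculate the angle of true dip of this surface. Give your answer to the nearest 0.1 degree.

Let the plane be z = a·x + b·y + c.
W-2−W-1: 93a − 13b = −28.6;  W-3−W-1: 51a + 58b = −98.2.
Solving gives a = −0.48463, b = −1.26696.
Gradient magnitude |∇z| = √(a² + b²) = √(0.23487 + 1.60520) = 1.35649.
True dip = arctan(1.35649) = 53.6°, dipping toward NNE (azimuth ≈ 021°).

53.6°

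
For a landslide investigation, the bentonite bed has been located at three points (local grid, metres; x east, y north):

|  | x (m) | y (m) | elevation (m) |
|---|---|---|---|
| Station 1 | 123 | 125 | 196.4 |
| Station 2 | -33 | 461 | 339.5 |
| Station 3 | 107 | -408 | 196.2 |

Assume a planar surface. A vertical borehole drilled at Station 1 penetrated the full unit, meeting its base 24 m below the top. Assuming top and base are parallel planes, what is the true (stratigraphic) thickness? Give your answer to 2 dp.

Two edge vectors: Station 1→Station 2 = (-156, 336, 143.1), Station 1→Station 3 = (-16, -533, -0.2).
Normal n = (Station 1→Station 2) × (Station 1→Station 3) = (76205.1, -2320.8, 88524).
So ∂z/∂x = −n_x/n_z = −0.86084 and ∂z/∂y = −n_y/n_z = 0.02622.
|∇z| = √(a²+b²) = 0.86124, so dip δ = arctan(0.86124) = 40.74°.
True thickness = vertical thickness × cos δ = 24 × cos 40.74° = 18.19 m.

18.19 m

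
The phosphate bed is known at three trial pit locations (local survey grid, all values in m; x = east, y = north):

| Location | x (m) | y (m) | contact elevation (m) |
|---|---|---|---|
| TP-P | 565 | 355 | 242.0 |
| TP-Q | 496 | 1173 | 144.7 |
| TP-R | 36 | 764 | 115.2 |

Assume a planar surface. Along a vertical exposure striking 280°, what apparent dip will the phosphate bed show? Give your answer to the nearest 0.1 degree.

9.9°

Let the plane be z = a·x + b·y + c.
TP-Q−TP-P: −69a + 818b = −97.3;  TP-R−TP-P: −529a + 409b = −126.8.
Solving gives a = 0.15804, b = −0.10562.
Unit vector along 280° is (sin 280°, cos 280°) = (-0.9848, 0.1736).
Slope in that direction = a·(-0.9848) + b·(0.1736) = −0.17398.
Apparent dip = arctan|0.17398| = 9.9° (true dip is 10.8°, so apparent ≤ true as expected).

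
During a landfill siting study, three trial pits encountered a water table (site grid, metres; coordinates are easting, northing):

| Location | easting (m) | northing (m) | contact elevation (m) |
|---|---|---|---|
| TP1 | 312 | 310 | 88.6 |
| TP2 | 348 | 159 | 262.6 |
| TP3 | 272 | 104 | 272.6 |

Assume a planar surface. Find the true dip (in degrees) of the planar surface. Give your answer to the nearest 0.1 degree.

49.6°

Let the plane be z = a·easting + b·northing + c.
TP2−TP1: 36a − 151b = 174;  TP3−TP1: −40a − 206b = 184.
Solving gives a = 0.59899, b = −1.00951.
Gradient magnitude |∇z| = √(a² + b²) = √(0.35879 + 1.01912) = 1.17384.
True dip = arctan(1.17384) = 49.6°, dipping toward NNW (azimuth ≈ 329°).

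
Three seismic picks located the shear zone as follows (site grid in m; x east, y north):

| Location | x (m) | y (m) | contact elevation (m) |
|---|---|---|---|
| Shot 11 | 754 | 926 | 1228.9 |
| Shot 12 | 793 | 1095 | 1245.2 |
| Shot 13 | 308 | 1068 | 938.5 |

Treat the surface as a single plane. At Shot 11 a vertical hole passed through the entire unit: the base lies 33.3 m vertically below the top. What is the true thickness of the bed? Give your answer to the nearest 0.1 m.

Let the plane be z = a·x + b·y + c.
Shot 12−Shot 11: 39a + 169b = 16.3;  Shot 13−Shot 11: −446a + 142b = −290.4.
Solving gives a = 0.63516, b = −0.05013.
|∇z| = √(a²+b²) = 0.63714, so dip δ = arctan(0.63714) = 32.50°.
True thickness = vertical thickness × cos δ = 33.3 × cos 32.50° = 28.1 m.

28.1 m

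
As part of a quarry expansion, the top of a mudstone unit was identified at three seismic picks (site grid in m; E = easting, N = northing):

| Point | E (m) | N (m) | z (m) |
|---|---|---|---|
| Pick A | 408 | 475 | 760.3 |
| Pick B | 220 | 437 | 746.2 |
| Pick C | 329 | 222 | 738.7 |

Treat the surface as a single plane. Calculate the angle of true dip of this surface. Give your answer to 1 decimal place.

5.2°

Two edge vectors: Pick A→Pick B = (-188, -38, -14.1), Pick A→Pick C = (-79, -253, -21.6).
Normal n = (Pick A→Pick B) × (Pick A→Pick C) = (-2746.5, -2946.9, 44562).
So ∂z/∂E = −n_x/n_z = 0.06163 and ∂z/∂N = −n_y/n_z = 0.06613.
Gradient magnitude |∇z| = √(a² + b²) = √(0.00380 + 0.00437) = 0.09040.
True dip = arctan(0.09040) = 5.2°, dipping toward SW (azimuth ≈ 223°).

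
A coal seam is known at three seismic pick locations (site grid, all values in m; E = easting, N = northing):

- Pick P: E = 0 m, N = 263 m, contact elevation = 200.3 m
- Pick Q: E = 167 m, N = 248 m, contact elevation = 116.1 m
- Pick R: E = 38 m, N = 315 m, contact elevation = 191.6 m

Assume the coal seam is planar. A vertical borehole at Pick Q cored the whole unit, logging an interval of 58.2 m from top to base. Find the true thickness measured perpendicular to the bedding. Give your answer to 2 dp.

51.58 m

Let the plane be z = a·E + b·N + c.
Pick Q−Pick P: 167a − 15b = −84.2;  Pick R−Pick P: 38a + 52b = −8.7.
Solving gives a = −0.48724, b = 0.18875.
|∇z| = √(a²+b²) = 0.52252, so dip δ = arctan(0.52252) = 27.59°.
True thickness = vertical thickness × cos δ = 58.2 × cos 27.59° = 51.58 m.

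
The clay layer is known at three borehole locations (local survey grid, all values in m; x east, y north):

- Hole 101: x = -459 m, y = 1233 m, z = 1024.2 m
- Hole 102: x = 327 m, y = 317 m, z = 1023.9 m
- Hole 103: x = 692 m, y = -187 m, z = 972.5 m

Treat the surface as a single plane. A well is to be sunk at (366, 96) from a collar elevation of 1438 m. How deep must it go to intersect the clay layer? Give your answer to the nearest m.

529 m

Two edge vectors: Hole 101→Hole 102 = (786, -916, -0.3), Hole 101→Hole 103 = (1151, -1420, -51.7).
Normal n = (Hole 101→Hole 102) × (Hole 101→Hole 103) = (46931.2, 40290.9, -61804).
So ∂z/∂x = −n_x/n_z = 0.75936 and ∂z/∂y = −n_y/n_z = 0.65191.
Intercept c from Hole 101: 1024.2 + 348.54 − 803.81 = 568.93.
At (366, 96): z_contact = 277.9 + 62.6 + 568.93 = 909.4 m.
Depth below ground = 1438 − 909.4 = 529 m.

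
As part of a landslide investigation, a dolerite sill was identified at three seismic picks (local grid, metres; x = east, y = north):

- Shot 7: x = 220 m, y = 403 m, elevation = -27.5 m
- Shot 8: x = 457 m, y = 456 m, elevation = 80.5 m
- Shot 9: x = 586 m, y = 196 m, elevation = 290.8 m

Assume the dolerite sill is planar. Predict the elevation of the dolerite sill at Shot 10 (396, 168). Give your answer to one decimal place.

Two edge vectors: Shot 7→Shot 8 = (237, 53, 108), Shot 7→Shot 9 = (366, -207, 318.3).
Normal n = (Shot 7→Shot 8) × (Shot 7→Shot 9) = (39225.9, -35909.1, -68457).
So ∂z/∂x = −n_x/n_z = 0.57300 and ∂z/∂y = −n_y/n_z = −0.52455.
Intercept c from Shot 7: -27.5 − 126.06 + 211.39 = 57.83.
At (396, 168): z = 226.9 − 88.1 + 57.83 = 196.6 m.

196.6 m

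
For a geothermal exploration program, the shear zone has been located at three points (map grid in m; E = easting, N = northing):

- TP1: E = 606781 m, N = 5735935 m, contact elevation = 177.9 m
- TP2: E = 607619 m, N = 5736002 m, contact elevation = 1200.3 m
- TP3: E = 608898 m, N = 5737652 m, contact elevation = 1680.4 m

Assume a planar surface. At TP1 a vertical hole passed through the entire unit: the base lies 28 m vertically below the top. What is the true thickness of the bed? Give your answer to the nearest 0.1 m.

Let the plane be z = a·E + b·N + c.
TP2−TP1: 838a + 67b = 1022.4;  TP3−TP1: 2117a + 1717b = 1502.5.
Solving gives a = 1.27586, b = −0.69801.
|∇z| = √(a²+b²) = 1.45431, so dip δ = arctan(1.45431) = 55.49°.
True thickness = vertical thickness × cos δ = 28 × cos 55.49° = 15.9 m.

15.9 m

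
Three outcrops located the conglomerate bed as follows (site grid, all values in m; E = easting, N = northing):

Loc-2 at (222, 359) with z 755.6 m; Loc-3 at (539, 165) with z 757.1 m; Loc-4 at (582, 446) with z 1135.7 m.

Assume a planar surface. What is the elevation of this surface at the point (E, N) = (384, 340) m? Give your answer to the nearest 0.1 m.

Let the plane be z = a·E + b·N + c.
Loc-3−Loc-2: 317a − 194b = 1.5;  Loc-4−Loc-2: 360a + 87b = 380.1.
Solving gives a = 0.75827, b = 1.23130.
Then c = 755.6 − a·222 − b·359 = 145.23.
At (384, 340): z = 291.2 + 418.6 + 145.23 = 855.0 m.

855.0 m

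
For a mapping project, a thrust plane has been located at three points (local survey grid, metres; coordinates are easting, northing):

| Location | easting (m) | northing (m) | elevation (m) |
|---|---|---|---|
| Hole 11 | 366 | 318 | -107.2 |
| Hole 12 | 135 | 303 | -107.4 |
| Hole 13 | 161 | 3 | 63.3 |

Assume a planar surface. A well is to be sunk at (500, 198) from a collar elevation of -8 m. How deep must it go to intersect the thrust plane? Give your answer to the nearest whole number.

26 m

Two edge vectors: Hole 11→Hole 12 = (-231, -15, -0.2), Hole 11→Hole 13 = (-205, -315, 170.5).
Normal n = (Hole 11→Hole 12) × (Hole 11→Hole 13) = (-2620.5, 39426.5, 69690).
So ∂z/∂easting = −n_x/n_z = 0.03760 and ∂z/∂northing = −n_y/n_z = −0.56574.
Intercept c from Hole 11: -107.2 − 13.76 + 179.91 = 58.94.
At (500, 198): z_contact = 18.8 − 112.0 + 58.94 = -34.3 m.
Depth below ground = -8 − (-34.3) = 26 m.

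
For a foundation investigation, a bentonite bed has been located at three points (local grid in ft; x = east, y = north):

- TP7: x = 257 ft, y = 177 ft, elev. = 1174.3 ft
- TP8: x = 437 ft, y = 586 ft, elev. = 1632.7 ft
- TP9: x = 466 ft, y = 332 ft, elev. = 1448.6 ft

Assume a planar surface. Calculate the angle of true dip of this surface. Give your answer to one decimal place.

47.1°

Let the plane be z = a·x + b·y + c.
TP8−TP7: 180a + 409b = 458.4;  TP9−TP7: 209a + 155b = 274.3.
Solving gives a = 0.71441, b = 0.80637.
Gradient magnitude |∇z| = √(a² + b²) = √(0.51039 + 0.65023) = 1.07732.
True dip = arctan(1.07732) = 47.1°, dipping toward SW (azimuth ≈ 222°).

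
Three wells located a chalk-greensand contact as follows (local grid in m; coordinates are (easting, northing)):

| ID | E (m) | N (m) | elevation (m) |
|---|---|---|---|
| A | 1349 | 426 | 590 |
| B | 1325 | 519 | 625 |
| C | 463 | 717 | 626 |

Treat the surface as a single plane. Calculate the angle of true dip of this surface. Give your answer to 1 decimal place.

Let the plane be z = a·E + b·N + c.
B−A: −24a + 93b = 35;  C−A: −886a + 291b = 36.
Solving gives a = 0.09066, b = 0.39974.
Gradient magnitude |∇z| = √(a² + b²) = √(0.00822 + 0.15979) = 0.40989.
True dip = arctan(0.40989) = 22.3°, dipping toward SSW (azimuth ≈ 193°).

22.3°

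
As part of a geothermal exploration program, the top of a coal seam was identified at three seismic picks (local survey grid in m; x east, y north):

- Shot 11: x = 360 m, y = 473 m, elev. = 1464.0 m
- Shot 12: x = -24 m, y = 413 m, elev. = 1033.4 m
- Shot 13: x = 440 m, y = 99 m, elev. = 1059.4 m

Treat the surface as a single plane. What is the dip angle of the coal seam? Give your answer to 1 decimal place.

Two edge vectors: Shot 11→Shot 12 = (-384, -60, -430.6), Shot 11→Shot 13 = (80, -374, -404.6).
Normal n = (Shot 11→Shot 12) × (Shot 11→Shot 13) = (-136768.4, -189814.4, 148416).
So ∂z/∂x = −n_x/n_z = 0.92152 and ∂z/∂y = −n_y/n_z = 1.27893.
Gradient magnitude |∇z| = √(a² + b²) = √(0.84920 + 1.63567) = 1.57635.
True dip = arctan(1.57635) = 57.6°, dipping toward SW (azimuth ≈ 216°).

57.6°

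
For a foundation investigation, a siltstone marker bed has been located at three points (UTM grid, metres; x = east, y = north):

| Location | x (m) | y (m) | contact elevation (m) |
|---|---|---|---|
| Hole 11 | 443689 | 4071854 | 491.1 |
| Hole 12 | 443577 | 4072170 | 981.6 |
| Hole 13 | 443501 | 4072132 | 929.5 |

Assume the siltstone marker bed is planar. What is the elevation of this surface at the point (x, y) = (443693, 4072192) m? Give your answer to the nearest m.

1006 m

Two edge vectors: Hole 11→Hole 12 = (-112, 316, 490.5), Hole 11→Hole 13 = (-188, 278, 438.4).
Normal n = (Hole 11→Hole 12) × (Hole 11→Hole 13) = (2175.4, -43113.2, 28272).
So ∂z/∂x = −n_x/n_z = −0.07694539 and ∂z/∂y = −n_y/n_z = 1.52494341.
Intercept c from Hole 11: 491.1 + 34139.82 − 6209346.91 = −6174715.99.
At (443693, 4072192): z = −34140.1 + 6209862.3 − 6174715.99 = 1006.2 m.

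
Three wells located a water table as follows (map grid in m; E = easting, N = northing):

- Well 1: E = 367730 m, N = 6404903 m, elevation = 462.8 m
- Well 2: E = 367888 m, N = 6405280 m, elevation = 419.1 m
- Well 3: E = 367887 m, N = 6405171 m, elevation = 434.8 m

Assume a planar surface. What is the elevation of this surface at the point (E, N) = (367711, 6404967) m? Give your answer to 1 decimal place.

Let the plane be z = a·E + b·N + c.
Well 2−Well 1: 158a + 377b = −43.7;  Well 3−Well 1: 157a + 268b = −28.
Solving gives a = 0.068601959, b = −0.144666073.
Then c = 462.8 − a·367730 − b·6404903 = 901807.97.
At (367711, 6404967): z = 25225.7 − 926581.4 + 901807.97 = 452.2 m.

452.2 m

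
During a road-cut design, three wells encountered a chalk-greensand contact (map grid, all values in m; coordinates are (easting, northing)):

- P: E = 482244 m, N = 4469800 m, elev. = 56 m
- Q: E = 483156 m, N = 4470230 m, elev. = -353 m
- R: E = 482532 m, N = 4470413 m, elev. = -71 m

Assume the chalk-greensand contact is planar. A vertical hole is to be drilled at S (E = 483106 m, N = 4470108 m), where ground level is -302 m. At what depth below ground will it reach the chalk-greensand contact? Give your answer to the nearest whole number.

Two edge vectors: P→Q = (912, 430, -409), P→R = (288, 613, -127).
Normal n = (P→Q) × (P→R) = (196107, -1968, 435216).
So ∂z/∂E = −n_x/n_z = −0.45059694 and ∂z/∂N = −n_y/n_z = 0.00452189.
Intercept c from P: 56 + 217297.67 − 20211.96 = 197141.72.
At (483106, 4470108): z_contact = −217686.1 + 20213.3 + 197141.72 = -331.0 m.
Depth below ground = -302 − (-331.0) = 29 m.

29 m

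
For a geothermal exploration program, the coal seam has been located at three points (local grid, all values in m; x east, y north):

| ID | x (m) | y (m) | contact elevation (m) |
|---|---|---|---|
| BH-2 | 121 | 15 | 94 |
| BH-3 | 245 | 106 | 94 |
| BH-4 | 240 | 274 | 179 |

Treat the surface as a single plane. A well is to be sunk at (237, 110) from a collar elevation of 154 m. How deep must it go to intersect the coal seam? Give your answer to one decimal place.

55.1 m

Two edge vectors: BH-2→BH-3 = (124, 91, 0), BH-2→BH-4 = (119, 259, 85).
Normal n = (BH-2→BH-3) × (BH-2→BH-4) = (7735, -10540, 21287).
So ∂z/∂x = −n_x/n_z = −0.36337 and ∂z/∂y = −n_y/n_z = 0.49514.
Intercept c from BH-2: 94 + 43.97 − 7.43 = 130.54.
At (237, 110): z_contact = −86.12 + 54.47 + 130.54 = 98.89 m.
Depth below ground = 154 − 98.89 = 55.1 m.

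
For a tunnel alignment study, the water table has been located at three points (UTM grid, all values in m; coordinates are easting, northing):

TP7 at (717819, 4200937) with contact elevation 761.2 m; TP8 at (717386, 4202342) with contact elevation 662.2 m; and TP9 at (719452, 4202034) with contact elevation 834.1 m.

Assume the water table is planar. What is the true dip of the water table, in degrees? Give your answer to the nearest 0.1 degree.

5.1°

Let the plane be z = a·easting + b·northing + c.
TP8−TP7: −433a + 1405b = −99;  TP9−TP7: 1633a + 1097b = 72.9.
Solving gives a = 0.07620, b = −0.04698.
Gradient magnitude |∇z| = √(a² + b²) = √(0.00581 + 0.00221) = 0.08952.
True dip = arctan(0.08952) = 5.1°, dipping toward WNW (azimuth ≈ 302°).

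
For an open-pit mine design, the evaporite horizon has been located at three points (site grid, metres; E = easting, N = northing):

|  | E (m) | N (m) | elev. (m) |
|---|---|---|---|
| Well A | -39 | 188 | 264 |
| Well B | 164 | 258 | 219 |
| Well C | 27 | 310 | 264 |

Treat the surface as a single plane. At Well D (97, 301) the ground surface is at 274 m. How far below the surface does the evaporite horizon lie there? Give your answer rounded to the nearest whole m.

Two edge vectors: Well A→Well B = (203, 70, -45), Well A→Well C = (66, 122, 0).
Normal n = (Well A→Well B) × (Well A→Well C) = (5490, -2970, 20146).
So ∂z/∂E = −n_x/n_z = −0.27251 and ∂z/∂N = −n_y/n_z = 0.14742.
Intercept c from Well A: 264 − 10.63 − 27.72 = 225.66.
At (97, 301): z_contact = −26.4 + 44.4 + 225.66 = 243.6 m.
Depth below ground = 274 − 243.6 = 30 m.

30 m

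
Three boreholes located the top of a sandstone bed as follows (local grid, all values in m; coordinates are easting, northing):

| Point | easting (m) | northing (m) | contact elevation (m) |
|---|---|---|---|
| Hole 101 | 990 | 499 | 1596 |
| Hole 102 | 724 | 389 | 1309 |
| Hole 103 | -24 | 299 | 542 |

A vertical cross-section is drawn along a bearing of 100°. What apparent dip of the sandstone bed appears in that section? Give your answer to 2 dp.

43.73°

Two edge vectors: Hole 101→Hole 102 = (-266, -110, -287), Hole 101→Hole 103 = (-1014, -200, -1054).
Normal n = (Hole 101→Hole 102) × (Hole 101→Hole 103) = (58540, 10654, -58340).
So ∂z/∂easting = −n_x/n_z = 1.00343 and ∂z/∂northing = −n_y/n_z = 0.18262.
Unit vector along 100° is (sin 100°, cos 100°) = (0.9848, -0.1736).
Slope in that direction = a·(0.9848) + b·(-0.1736) = 0.95647.
Apparent dip = arctan|0.95647| = 43.73° (true dip is 45.6°, so apparent ≤ true as expected).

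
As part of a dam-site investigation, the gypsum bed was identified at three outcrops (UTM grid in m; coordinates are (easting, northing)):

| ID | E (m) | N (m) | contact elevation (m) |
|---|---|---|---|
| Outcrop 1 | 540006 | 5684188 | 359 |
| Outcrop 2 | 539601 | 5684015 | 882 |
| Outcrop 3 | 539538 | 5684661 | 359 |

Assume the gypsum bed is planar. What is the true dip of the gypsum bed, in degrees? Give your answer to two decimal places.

Two edge vectors: Outcrop 1→Outcrop 2 = (-405, -173, 523), Outcrop 1→Outcrop 3 = (-468, 473, 0).
Normal n = (Outcrop 1→Outcrop 2) × (Outcrop 1→Outcrop 3) = (-247379, -244764, -272529).
So ∂z/∂E = −n_x/n_z = −0.90772 and ∂z/∂N = −n_y/n_z = −0.89812.
Gradient magnitude |∇z| = √(a² + b²) = √(0.82395 + 0.80662) = 1.27694.
True dip = arctan(1.27694) = 51.93°, dipping toward NE (azimuth ≈ 045°).

51.93°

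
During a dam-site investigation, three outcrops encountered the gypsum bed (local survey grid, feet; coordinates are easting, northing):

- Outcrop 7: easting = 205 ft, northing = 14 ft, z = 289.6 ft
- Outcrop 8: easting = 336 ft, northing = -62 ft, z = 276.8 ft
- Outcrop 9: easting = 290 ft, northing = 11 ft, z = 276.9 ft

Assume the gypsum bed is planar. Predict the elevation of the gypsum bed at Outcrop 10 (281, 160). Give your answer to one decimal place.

264.1 ft

Two edge vectors: Outcrop 7→Outcrop 8 = (131, -76, -12.8), Outcrop 7→Outcrop 9 = (85, -3, -12.7).
Normal n = (Outcrop 7→Outcrop 8) × (Outcrop 7→Outcrop 9) = (926.8, 575.7, 6067).
So ∂z/∂easting = −n_x/n_z = −0.15276 and ∂z/∂northing = −n_y/n_z = −0.09489.
Intercept c from Outcrop 7: 289.6 + 31.32 + 1.33 = 322.24.
At (281, 160): z = −42.9 − 15.2 + 322.24 = 264.1 ft.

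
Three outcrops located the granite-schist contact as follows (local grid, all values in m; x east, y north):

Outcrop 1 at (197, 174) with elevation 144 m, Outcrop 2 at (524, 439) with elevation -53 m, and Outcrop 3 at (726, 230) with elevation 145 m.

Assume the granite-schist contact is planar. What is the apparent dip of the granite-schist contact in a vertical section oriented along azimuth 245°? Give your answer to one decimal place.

Let the plane be z = a·x + b·y + c.
Outcrop 2−Outcrop 1: 327a + 265b = −197;  Outcrop 3−Outcrop 1: 529a + 56b = 1.
Solving gives a = 0.09269, b = −0.85778.
Unit vector along 245° is (sin 245°, cos 245°) = (-0.9063, -0.4226).
Slope in that direction = a·(-0.9063) + b·(-0.4226) = 0.27850.
Apparent dip = arctan|0.27850| = 15.6° (true dip is 40.8°, so apparent ≤ true as expected).

15.6°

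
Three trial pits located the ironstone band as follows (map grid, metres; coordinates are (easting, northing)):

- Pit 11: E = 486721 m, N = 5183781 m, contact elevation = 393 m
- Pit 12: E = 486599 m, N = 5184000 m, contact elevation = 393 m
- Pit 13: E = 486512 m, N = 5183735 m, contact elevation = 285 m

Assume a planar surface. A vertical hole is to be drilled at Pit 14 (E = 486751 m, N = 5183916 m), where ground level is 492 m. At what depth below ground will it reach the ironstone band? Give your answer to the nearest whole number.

Let the plane be z = a·E + b·N + c.
Pit 12−Pit 11: −122a + 219b = 0;  Pit 13−Pit 11: −209a − 46b = −108.
Solving gives a = 0.46030788, b = 0.25642722.
Then c = 393 − a·486721 − b·5183781 = −1552911.08.
At (486751, 5183916): z_contact = 224055.3 + 1329297.2 − 1552911.08 = 441.4 m.
Depth below ground = 492 − 441.4 = 51 m.

51 m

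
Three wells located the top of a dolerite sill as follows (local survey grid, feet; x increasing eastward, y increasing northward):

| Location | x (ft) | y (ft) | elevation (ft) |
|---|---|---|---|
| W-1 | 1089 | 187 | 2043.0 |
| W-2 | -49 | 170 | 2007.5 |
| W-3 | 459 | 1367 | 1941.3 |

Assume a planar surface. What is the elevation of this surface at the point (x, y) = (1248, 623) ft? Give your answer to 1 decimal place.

Let the plane be z = a·x + b·y + c.
W-2−W-1: −1138a − 17b = −35.5;  W-3−W-1: −630a + 1180b = −101.7.
Solving gives a = 0.032226, b = −0.068981.
Then c = 2043 − a·1089 − b·187 = 2020.81.
At (1248, 623): z = 40.2 − 43.0 + 2020.81 = 2018.0 ft.

2018.0 ft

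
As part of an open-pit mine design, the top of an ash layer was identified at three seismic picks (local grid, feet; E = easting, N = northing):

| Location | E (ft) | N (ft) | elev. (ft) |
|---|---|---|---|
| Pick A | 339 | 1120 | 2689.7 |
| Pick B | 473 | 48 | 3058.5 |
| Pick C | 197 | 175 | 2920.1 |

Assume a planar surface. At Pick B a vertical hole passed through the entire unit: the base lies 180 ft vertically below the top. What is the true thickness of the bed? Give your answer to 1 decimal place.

162.9 ft

Let the plane be z = a·E + b·N + c.
Pick B−Pick A: 134a − 1072b = 368.8;  Pick C−Pick A: −142a − 945b = 230.4.
Solving gives a = 0.36409, b = −0.29852.
|∇z| = √(a²+b²) = 0.47082, so dip δ = arctan(0.47082) = 25.21°.
True thickness = vertical thickness × cos δ = 180 × cos 25.21° = 162.9 ft.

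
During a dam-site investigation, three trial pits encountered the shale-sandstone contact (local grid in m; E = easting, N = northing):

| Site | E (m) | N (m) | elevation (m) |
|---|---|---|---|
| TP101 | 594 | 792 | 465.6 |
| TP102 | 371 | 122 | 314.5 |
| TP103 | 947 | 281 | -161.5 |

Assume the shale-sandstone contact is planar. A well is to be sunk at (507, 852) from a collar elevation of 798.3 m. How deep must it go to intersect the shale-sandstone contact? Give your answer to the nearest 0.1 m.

Let the plane be z = a·E + b·N + c.
TP102−TP101: −223a − 670b = −151.1;  TP103−TP101: 353a − 511b = −627.1.
Solving gives a = −0.97855, b = 0.55122.
Then c = 465.6 − a·594 − b·792 = 610.29.
At (507, 852): z_contact = −496.12 + 469.64 + 610.29 = 583.81 m.
Depth below ground = 798.3 − 583.81 = 214.5 m.

214.5 m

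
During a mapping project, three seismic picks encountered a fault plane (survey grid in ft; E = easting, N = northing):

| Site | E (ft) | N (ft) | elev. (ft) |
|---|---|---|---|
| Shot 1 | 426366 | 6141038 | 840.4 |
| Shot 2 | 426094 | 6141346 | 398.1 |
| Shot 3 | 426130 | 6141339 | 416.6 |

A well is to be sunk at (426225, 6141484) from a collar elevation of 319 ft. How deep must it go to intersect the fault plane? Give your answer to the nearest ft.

Let the plane be z = a·E + b·N + c.
Shot 2−Shot 1: −272a + 308b = −442.3;  Shot 3−Shot 1: −236a + 301b = −423.8.
Solving gives a = 0.28330793, b = −1.18584495.
Then c = 840.4 − a·426366 − b·6141038 = 7162366.42.
At (426225, 6141484): z_contact = 120752.9 − 7282847.8 + 7162366.42 = 271.6 ft.
Depth below ground = 319 − 271.6 = 47 ft.

47 ft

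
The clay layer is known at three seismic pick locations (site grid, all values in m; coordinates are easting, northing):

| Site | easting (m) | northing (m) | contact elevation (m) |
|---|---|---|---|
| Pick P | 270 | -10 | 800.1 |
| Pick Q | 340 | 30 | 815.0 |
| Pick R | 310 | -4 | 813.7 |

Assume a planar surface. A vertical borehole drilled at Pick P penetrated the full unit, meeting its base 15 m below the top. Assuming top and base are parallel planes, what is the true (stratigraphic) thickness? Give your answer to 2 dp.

13.47 m

Let the plane be z = a·easting + b·northing + c.
Pick Q−Pick P: 70a + 40b = 14.9;  Pick R−Pick P: 40a + 6b = 13.6.
Solving gives a = 0.38525, b = −0.30169.
|∇z| = √(a²+b²) = 0.48933, so dip δ = arctan(0.48933) = 26.07°.
True thickness = vertical thickness × cos δ = 15 × cos 26.07° = 13.47 m.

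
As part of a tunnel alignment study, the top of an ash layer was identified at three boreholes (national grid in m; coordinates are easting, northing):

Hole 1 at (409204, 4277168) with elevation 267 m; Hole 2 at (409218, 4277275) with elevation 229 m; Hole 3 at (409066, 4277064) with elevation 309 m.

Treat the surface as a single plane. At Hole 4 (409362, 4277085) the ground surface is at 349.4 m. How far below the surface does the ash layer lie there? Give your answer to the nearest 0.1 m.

Let the plane be z = a·easting + b·northing + c.
Hole 2−Hole 1: 14a + 107b = −38;  Hole 3−Hole 1: −138a − 104b = 42.
Solving gives a = −0.040721262, b = −0.349812171.
Then c = 267 − a·409204 − b·4277168 = 1513135.73.
At (409362, 4277085): z_contact = −16669.74 − 1496176.39 + 1513135.73 = 289.60 m.
Depth below ground = 349.4 − 289.60 = 59.8 m.

59.8 m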